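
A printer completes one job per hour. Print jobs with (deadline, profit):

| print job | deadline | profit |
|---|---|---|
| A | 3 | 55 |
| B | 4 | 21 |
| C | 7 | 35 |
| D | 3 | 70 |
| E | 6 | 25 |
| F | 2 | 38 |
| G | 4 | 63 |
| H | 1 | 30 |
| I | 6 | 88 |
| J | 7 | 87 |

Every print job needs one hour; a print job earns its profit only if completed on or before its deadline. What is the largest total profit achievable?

Take jobs in profit order; each goes to the latest open slot no later than its deadline.
By profit: I(d6,88), J(d7,87), D(d3,70), G(d4,63), A(d3,55), F(d2,38), C(d7,35), H(d1,30), E(d6,25), B(d4,21)
I→slot 6; J→slot 7; D→slot 3; G→slot 4; A→slot 2; F→slot 1; C→slot 5; H skipped; E skipped; B skipped.
Profit = 38 + 55 + 70 + 63 + 35 + 88 + 87 = 436

436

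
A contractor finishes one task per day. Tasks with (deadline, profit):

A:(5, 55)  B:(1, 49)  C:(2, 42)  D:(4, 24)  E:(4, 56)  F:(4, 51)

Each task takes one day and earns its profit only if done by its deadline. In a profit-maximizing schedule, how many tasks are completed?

5

Sort by profit descending; place each in the latest free slot ≤ its deadline.
Profit order: E=56 A=55 F=51 B=49 C=42 D=24
Assign: E→slot 4, A→slot 5, F→slot 3, B→slot 1, C→slot 2, D skipped.
Slots: [1:B] [2:C] [3:F] [4:E] [5:A]
5 of 6 scheduled.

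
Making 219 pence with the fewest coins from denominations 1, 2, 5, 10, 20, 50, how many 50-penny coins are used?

219 − 4×50→19 − 1×10→9 − 1×5→4 − 2×2→0
Count of 50: 4

4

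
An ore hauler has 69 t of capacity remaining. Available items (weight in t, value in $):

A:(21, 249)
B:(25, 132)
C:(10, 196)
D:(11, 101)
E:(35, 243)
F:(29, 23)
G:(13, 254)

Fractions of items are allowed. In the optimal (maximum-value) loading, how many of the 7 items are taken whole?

4

Greedy by value/weight ratio, highest first.
Order: C (196/10=19.60) > G (254/13=19.54) > A (249/21=11.86) > D (101/11=9.18) > E (243/35=6.94) > B (132/25=5.28) > F (23/29=0.79)
Fill: take C (10 @ 196) → take G (13 @ 254) → take A (21 @ 249) → take D (11 @ 101) → take 14/35 of E → 97.20; 69/69 used.
4 item(s) taken whole; one partial (take 14/35 of E).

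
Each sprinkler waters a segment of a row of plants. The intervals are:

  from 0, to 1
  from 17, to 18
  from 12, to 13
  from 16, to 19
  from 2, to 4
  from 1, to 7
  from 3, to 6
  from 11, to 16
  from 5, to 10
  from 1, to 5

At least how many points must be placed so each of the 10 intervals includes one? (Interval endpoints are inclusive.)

5

Process intervals by earliest right end; each time one isn't hit yet, stab at its right endpoint.
By right end: [0,1]  [2,4]  [1,5]  [3,6]  [1,7]  [5,10]  [12,13]  [11,16]  [17,18]  [16,19]
[0,1] uncovered → point at 1; [2,4] uncovered → point at 4; [5,10] uncovered → point at 10; [12,13] uncovered → point at 13; [17,18] uncovered → point at 18.
Points: 1, 4, 10, 13, 18 (5 total).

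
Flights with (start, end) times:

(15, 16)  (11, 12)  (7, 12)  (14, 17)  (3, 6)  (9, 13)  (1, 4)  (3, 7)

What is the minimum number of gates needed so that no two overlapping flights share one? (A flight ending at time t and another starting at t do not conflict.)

The answer is the maximum number of intervals overlapping at any instant.
starts: [1, 3, 3, 7, 9, 11, 14, 15]
ends:   [4, 6, 7, 12, 12, 13, 16, 17]
s1→1 s3→2 s3→3  — peak 3.

3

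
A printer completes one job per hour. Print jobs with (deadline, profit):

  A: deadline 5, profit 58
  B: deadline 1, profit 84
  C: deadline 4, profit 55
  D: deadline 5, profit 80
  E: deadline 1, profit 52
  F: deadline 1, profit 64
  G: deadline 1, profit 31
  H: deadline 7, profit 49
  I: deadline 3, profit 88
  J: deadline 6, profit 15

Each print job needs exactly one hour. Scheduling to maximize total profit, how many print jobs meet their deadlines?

7

Take jobs in profit order; each goes to the latest open slot no later than its deadline.
Profit order: I=88 B=84 D=80 F=64 A=58 C=55 E=52 H=49 G=31 J=15
Assign: I→slot 3, B→slot 1, D→slot 5, F skipped, A→slot 4, C→slot 2, E skipped, H→slot 7, G skipped, J→slot 6.
Slots: [1:B] [2:C] [3:I] [4:A] [5:D] [6:J] [7:H]
7 of 10 scheduled.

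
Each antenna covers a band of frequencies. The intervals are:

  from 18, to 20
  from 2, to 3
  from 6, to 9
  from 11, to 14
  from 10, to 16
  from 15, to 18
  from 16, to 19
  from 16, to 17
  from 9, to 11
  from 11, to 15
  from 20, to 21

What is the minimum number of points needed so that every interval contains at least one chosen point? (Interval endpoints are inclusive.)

By right end: [2,3]  [6,9]  [9,11]  [11,14]  [11,15]  [10,16]  [16,17]  [15,18]  [16,19]  [18,20]  [20,21]
[2,3] uncovered → point at 3; [6,9] uncovered → point at 9; [11,14] uncovered → point at 14; [16,17] uncovered → point at 17; [18,20] uncovered → point at 20.
Points: 3, 9, 14, 17, 20 (5 total).

5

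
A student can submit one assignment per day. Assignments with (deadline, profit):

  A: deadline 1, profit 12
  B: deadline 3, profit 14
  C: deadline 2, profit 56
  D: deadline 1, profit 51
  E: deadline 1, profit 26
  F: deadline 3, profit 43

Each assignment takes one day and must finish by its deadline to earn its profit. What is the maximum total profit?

150

By profit: C(d2,56), D(d1,51), F(d3,43), E(d1,26), B(d3,14), A(d1,12)
C→slot 2; D→slot 1; F→slot 3; E skipped; B skipped; A skipped.
Profit = 51 + 56 + 43 = 150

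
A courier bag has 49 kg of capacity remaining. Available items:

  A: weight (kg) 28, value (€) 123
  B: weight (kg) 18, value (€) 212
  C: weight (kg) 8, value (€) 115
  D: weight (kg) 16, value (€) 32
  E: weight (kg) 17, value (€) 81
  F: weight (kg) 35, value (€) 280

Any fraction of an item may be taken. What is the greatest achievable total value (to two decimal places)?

511.00

Sort by value per unit weight and fill in that order.
Ratios (sorted): C 14.38, B 11.78, F 8.00, E 4.76, A 4.39, D 2.00
take C (8 @ 115); take B (18 @ 212); take 23/35 of F → 184.00. Capacity used 49/49.
Total value = 511.00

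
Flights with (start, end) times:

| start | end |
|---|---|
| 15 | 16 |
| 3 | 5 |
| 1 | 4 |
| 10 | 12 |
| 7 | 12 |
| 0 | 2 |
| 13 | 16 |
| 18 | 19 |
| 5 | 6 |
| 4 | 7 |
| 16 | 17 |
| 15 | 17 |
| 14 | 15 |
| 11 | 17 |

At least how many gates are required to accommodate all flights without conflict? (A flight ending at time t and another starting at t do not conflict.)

4

Count concurrent intervals with a sweep; the peak is the room count.
Events (time:±→running): 0:+→1 1:+→2 2:-→1 3:+→2 4:-→1 4:+→2 5:-→1 5:+→2 6:-→1 7:-→0 7:+→1 10:+→2 11:+→3 12:-→2 12:-→1 13:+→2 14:+→3 15:-→2 15:+→3 15:+→4 … peak 4.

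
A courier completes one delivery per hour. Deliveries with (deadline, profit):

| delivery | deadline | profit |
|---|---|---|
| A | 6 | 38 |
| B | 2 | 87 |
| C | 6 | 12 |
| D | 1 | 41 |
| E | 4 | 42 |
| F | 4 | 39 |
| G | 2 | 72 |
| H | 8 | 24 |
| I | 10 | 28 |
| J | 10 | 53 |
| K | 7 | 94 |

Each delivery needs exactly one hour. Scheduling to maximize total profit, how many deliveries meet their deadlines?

10

By profit: K(d7,94), B(d2,87), G(d2,72), J(d10,53), E(d4,42), D(d1,41), F(d4,39), A(d6,38), I(d10,28), H(d8,24), C(d6,12)
K→slot 7; B→slot 2; G→slot 1; J→slot 10; E→slot 4; D skipped; F→slot 3; A→slot 6; I→slot 9; H→slot 8; C→slot 5.
10 of 11 scheduled.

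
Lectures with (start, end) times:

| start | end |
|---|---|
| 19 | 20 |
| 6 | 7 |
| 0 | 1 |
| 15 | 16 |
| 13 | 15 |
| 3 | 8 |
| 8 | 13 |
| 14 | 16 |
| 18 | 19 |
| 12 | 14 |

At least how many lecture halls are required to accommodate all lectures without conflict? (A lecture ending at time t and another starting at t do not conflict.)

Count concurrent intervals with a sweep; the peak is the room count.
starts: [0, 3, 6, 8, 12, 13, 14, 15, 18, 19]
ends:   [1, 7, 8, 13, 14, 15, 16, 16, 19, 20]
s0→1 e1→0 s3→1 s6→2  — peak 2.

2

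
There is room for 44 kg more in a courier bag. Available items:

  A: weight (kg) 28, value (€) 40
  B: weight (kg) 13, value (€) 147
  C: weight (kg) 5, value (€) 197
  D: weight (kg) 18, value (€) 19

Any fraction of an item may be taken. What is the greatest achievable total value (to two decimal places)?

381.14

Order: C (197/5=39.40) > B (147/13=11.31) > A (40/28=1.43) > D (19/18=1.06)
Fill: take C (5 @ 197) → take B (13 @ 147) → take 26/28 of A → 37.14; 44/44 used.
Total value = 381.14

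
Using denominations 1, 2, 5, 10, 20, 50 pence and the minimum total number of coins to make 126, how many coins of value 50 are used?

Use the largest denomination that fits, subtract, and repeat.
126 − 2×50→26 − 1×20→6 − 1×5→1 − 1×1→0
Count of 50: 2

2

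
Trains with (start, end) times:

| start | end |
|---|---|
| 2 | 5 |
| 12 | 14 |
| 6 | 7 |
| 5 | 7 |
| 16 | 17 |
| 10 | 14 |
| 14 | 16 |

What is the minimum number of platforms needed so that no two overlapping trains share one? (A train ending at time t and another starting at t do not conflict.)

Events (time:±→running): 2:+→1 5:-→0 5:+→1 6:+→2 … peak 2.

2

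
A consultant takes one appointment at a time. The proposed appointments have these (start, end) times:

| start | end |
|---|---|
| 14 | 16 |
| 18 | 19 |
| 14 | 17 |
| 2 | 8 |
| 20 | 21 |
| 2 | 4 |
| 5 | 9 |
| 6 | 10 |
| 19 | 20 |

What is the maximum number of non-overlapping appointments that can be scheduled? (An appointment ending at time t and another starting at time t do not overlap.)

6

Greedy by earliest finish: after sorting by end time, pick each interval compatible with the last pick.
By end time: (2,4), (2,8), (5,9), (6,10), (14,16), (14,17), (18,19), (19,20), (20,21).
Pick (2,4); next start ≥ 4 → (5,9); next start ≥ 9 → (14,16); next start ≥ 16 → (18,19); next start ≥ 19 → (19,20); next start ≥ 20 → (20,21).
Selected 6 appointments.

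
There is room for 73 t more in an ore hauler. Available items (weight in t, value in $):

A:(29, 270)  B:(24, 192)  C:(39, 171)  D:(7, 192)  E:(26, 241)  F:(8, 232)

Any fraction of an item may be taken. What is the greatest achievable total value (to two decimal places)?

Ratios (sorted): F 29.00, D 27.43, A 9.31, E 9.27, B 8.00, C 4.38
take F (8 @ 232); take D (7 @ 192); take A (29 @ 270); take E (26 @ 241); take 3/24 of B → 24.00. Capacity used 73/73.
Total value = 959.00

959.00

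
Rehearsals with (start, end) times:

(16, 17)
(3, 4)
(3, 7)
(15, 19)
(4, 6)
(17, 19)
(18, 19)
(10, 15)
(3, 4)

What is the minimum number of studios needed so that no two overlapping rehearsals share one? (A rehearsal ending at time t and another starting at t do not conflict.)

Events (time:±→running): 3:+→1 3:+→2 3:+→3 … peak 3.

3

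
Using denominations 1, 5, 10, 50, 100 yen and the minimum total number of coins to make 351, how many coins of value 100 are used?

3

351 − 3×100→51 − 1×50→1 − 1×1→0
Count of 100: 3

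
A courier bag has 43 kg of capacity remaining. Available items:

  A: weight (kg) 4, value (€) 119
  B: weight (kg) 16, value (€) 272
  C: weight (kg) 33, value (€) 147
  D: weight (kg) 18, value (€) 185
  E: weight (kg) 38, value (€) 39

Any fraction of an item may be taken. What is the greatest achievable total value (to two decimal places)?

Ratios (sorted): A 29.75, B 17.00, D 10.28, C 4.45, E 1.03
take A (4 @ 119); take B (16 @ 272); take D (18 @ 185); take 5/33 of C → 22.27. Capacity used 43/43.
Total value = 598.27

598.27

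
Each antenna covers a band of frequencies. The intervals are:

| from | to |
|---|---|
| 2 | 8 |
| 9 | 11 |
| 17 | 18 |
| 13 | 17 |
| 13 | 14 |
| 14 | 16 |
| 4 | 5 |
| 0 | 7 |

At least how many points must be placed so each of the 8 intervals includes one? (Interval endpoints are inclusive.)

4

By right end: [4,5]  [0,7]  [2,8]  [9,11]  [13,14]  [14,16]  [13,17]  [17,18]
[4,5] uncovered → point at 5; [9,11] uncovered → point at 11; [13,14] uncovered → point at 14; [17,18] uncovered → point at 18.
Points: 5, 11, 14, 18 (4 total).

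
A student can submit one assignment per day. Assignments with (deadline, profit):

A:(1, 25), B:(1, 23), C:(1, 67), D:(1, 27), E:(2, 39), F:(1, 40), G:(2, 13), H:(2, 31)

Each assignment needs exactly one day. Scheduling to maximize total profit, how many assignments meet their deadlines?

2

Sort by profit descending; place each in the latest free slot ≤ its deadline.
Profit order: C=67 F=40 E=39 H=31 D=27 A=25 B=23 G=13
Assign: C→slot 1, F skipped, E→slot 2, H skipped, D skipped, A skipped, B skipped, G skipped.
Slots: [1:C] [2:E]
2 of 8 scheduled.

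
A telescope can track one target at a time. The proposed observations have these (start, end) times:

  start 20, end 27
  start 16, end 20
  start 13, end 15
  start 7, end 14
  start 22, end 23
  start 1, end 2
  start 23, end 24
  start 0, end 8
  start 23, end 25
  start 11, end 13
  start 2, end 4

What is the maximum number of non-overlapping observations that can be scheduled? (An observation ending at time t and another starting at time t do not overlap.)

Greedy by earliest finish: after sorting by end time, pick each interval compatible with the last pick.
By end time: (1,2), (2,4), (0,8), (11,13), (7,14), (13,15), (16,20), (22,23), (23,24), (23,25), (20,27).
Pick (1,2); next start ≥ 2 → (2,4); next start ≥ 4 → (11,13); next start ≥ 13 → (13,15); next start ≥ 15 → (16,20); next start ≥ 20 → (22,23); next start ≥ 23 → (23,24).
Selected 7 observations.

7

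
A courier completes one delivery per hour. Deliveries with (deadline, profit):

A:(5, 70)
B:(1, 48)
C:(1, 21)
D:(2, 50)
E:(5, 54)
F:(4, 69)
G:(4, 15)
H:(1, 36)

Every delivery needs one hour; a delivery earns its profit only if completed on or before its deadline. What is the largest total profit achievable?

By profit: A(d5,70), F(d4,69), E(d5,54), D(d2,50), B(d1,48), H(d1,36), C(d1,21), G(d4,15)
A→slot 5; F→slot 4; E→slot 3; D→slot 2; B→slot 1; H skipped; C skipped; G skipped.
Profit = 48 + 50 + 54 + 69 + 70 = 291

291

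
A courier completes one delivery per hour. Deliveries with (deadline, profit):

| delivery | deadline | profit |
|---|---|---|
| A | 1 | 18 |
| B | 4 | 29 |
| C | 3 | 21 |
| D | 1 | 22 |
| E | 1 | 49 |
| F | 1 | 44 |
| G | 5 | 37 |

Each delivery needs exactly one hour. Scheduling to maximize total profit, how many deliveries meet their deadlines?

Take jobs in profit order; each goes to the latest open slot no later than its deadline.
By profit: E(d1,49), F(d1,44), G(d5,37), B(d4,29), D(d1,22), C(d3,21), A(d1,18)
E→slot 1; F skipped; G→slot 5; B→slot 4; D skipped; C→slot 3; A skipped.
4 of 7 scheduled.

4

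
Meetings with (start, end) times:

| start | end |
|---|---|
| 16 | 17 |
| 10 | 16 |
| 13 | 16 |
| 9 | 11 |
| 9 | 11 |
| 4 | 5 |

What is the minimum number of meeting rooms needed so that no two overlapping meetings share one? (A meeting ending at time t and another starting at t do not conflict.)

The answer is the maximum number of intervals overlapping at any instant.
starts: [4, 9, 9, 10, 13, 16]
ends:   [5, 11, 11, 16, 16, 17]
s4→1 e5→0 s9→1 s9→2 s10→3  — peak 3.

3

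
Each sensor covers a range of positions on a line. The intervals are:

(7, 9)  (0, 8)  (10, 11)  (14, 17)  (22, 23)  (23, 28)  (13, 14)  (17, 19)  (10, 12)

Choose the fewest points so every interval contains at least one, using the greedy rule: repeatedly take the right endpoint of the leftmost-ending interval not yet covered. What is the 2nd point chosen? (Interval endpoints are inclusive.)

Process intervals by earliest right end; each time one isn't hit yet, stab at its right endpoint.
Sorted: [0,8] [7,9] [10,11] [10,12] [13,14] [14,17] [17,19] [22,23] [23,28]
{[0,8],[7,9]} hit by 8; {[10,11],[10,12]} hit by 11; {[13,14],[14,17]} hit by 14; {[17,19]} hit by 19; {[22,23],[23,28]} hit by 23.
Points: 8, 11, 14, 19, 23 (5 total).

11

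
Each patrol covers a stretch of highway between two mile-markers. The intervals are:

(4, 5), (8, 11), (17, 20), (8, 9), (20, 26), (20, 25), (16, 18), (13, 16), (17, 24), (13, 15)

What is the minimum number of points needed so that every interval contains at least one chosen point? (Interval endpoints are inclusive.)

Process intervals by earliest right end; each time one isn't hit yet, stab at its right endpoint.
By right end: [4,5]  [8,9]  [8,11]  [13,15]  [13,16]  [16,18]  [17,20]  [17,24]  [20,25]  [20,26]
[4,5] uncovered → point at 5; [8,9] uncovered → point at 9; [13,15] uncovered → point at 15; [16,18] uncovered → point at 18; [20,25] uncovered → point at 25.
Points: 5, 9, 15, 18, 25 (5 total).

5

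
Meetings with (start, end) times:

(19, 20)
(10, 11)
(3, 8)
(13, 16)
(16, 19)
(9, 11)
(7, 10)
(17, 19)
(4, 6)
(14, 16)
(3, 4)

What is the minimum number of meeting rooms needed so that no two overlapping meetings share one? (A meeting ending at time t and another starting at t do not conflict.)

Count concurrent intervals with a sweep; the peak is the room count.
Events (time:±→running): 3:+→1 3:+→2 … peak 2.

2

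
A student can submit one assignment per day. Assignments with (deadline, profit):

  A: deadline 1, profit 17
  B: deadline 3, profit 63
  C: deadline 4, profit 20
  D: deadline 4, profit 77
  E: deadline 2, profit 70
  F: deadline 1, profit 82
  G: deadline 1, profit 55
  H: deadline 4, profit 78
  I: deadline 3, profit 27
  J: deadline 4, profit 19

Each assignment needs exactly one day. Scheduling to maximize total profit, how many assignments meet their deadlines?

Profit order: F=82 H=78 D=77 E=70 B=63 G=55 I=27 C=20 J=19 A=17
Assign: F→slot 1, H→slot 4, D→slot 3, E→slot 2, B skipped, G skipped, I skipped, C skipped, J skipped, A skipped.
Slots: [1:F] [2:E] [3:D] [4:H]
4 of 10 scheduled.

4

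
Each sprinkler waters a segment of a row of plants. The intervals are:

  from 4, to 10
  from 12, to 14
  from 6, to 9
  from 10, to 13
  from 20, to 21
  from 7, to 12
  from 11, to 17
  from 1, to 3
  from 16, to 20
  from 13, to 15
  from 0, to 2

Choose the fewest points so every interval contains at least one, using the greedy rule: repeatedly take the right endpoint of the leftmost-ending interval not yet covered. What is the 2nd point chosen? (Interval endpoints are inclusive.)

Sort by right endpoint; whenever an interval is uncovered, place a point at its right end.
Sorted: [0,2] [1,3] [6,9] [4,10] [7,12] [10,13] [12,14] [13,15] [11,17] [16,20] [20,21]
{[0,2],[1,3]} hit by 2; {[6,9],[4,10],[7,12]} hit by 9; {[10,13],[12,14],[13,15],[11,17]} hit by 13; {[16,20],[20,21]} hit by 20.
Points: 2, 9, 13, 20 (4 total).

9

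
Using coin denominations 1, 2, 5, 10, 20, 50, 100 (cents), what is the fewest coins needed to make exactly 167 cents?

167 = 1×100 + 1×50 + 1×10 + 1×5 + 1×2
Total coins = 1 + 1 + 1 + 1 + 1 = 5

5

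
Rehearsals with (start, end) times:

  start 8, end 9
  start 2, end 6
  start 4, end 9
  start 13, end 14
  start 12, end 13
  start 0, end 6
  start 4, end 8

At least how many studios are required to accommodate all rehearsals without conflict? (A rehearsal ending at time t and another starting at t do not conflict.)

starts: [0, 2, 4, 4, 8, 12, 13]
ends:   [6, 6, 8, 9, 9, 13, 14]
s0→1 s2→2 s4→3 s4→4  — peak 4.

4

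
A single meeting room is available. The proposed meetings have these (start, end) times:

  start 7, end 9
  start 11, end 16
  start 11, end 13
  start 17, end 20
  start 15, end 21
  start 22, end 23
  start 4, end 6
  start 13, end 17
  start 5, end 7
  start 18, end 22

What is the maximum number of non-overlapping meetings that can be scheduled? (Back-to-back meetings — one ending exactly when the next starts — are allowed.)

6

By end time: (4,6), (5,7), (7,9), (11,13), (11,16), (13,17), (17,20), (15,21), (18,22), (22,23).
Pick (4,6); next start ≥ 6 → (7,9); next start ≥ 9 → (11,13); next start ≥ 13 → (13,17); next start ≥ 17 → (17,20); next start ≥ 20 → (22,23).
Selected 6 meetings.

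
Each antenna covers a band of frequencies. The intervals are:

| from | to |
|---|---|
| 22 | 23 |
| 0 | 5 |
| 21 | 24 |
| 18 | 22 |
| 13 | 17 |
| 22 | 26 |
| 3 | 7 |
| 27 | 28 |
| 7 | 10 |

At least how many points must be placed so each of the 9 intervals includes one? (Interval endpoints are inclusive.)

By right end: [0,5]  [3,7]  [7,10]  [13,17]  [18,22]  [22,23]  [21,24]  [22,26]  [27,28]
[0,5] uncovered → point at 5; [7,10] uncovered → point at 10; [13,17] uncovered → point at 17; [18,22] uncovered → point at 22; [27,28] uncovered → point at 28.
Points: 5, 10, 17, 22, 28 (5 total).

5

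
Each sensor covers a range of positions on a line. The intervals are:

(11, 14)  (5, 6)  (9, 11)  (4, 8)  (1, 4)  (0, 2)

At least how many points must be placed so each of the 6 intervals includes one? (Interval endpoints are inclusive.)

3

Process intervals by earliest right end; each time one isn't hit yet, stab at its right endpoint.
By right end: [0,2]  [1,4]  [5,6]  [4,8]  [9,11]  [11,14]
[0,2] uncovered → point at 2; [5,6] uncovered → point at 6; [9,11] uncovered → point at 11.
Points: 2, 6, 11 (3 total).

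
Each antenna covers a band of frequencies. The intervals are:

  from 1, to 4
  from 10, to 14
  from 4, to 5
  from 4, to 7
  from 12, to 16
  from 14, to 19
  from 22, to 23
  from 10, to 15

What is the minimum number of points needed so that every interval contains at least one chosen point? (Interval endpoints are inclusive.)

3

Process intervals by earliest right end; each time one isn't hit yet, stab at its right endpoint.
Sorted: [1,4] [4,5] [4,7] [10,14] [10,15] [12,16] [14,19] [22,23]
{[1,4],[4,5],[4,7]} hit by 4; {[10,14],[10,15],[12,16],[14,19]} hit by 14; {[22,23]} hit by 23.
Points: 4, 14, 23 (3 total).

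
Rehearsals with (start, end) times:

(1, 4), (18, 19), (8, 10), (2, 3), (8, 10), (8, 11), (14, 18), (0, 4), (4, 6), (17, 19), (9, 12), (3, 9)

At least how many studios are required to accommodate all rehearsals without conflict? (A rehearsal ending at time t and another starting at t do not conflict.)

4

starts: [0, 1, 2, 3, 4, 8, 8, 8, 9, 14, 17, 18]
ends:   [3, 4, 4, 6, 9, 10, 10, 11, 12, 18, 19, 19]
s0→1 s1→2 s2→3 e3→2 s3→3 e4→2 e4→1 s4→2 e6→1 s8→2 s8→3 s8→4  — peak 4.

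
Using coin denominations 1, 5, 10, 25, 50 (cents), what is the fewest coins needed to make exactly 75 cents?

Use the largest denomination that fits, subtract, and repeat.
75 − 1×50→25 − 1×25→0
Total coins = 1 + 1 = 2

2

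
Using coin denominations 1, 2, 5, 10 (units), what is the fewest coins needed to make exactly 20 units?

Greedy: take as many of the largest coin as possible, then repeat with the remainder.
20 − 2×10→0
Total coins = 2 = 2

2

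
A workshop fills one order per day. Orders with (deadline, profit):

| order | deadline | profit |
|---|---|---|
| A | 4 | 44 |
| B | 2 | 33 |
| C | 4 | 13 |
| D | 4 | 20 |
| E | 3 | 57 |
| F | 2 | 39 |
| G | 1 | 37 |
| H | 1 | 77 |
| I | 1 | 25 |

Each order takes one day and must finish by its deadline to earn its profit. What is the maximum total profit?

217

Sort by profit descending; place each in the latest free slot ≤ its deadline.
Profit order: H=77 E=57 A=44 F=39 G=37 B=33 I=25 D=20 C=13
Assign: H→slot 1, E→slot 3, A→slot 4, F→slot 2, G skipped, B skipped, I skipped, D skipped, C skipped.
Slots: [1:H] [2:F] [3:E] [4:A]
Profit = 77 + 39 + 57 + 44 = 217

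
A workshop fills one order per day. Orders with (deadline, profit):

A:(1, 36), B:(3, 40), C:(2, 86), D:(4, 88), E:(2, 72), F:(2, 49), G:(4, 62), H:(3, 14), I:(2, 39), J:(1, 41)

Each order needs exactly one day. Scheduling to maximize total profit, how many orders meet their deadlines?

Sort by profit descending; place each in the latest free slot ≤ its deadline.
By profit: D(d4,88), C(d2,86), E(d2,72), G(d4,62), F(d2,49), J(d1,41), B(d3,40), I(d2,39), A(d1,36), H(d3,14)
D→slot 4; C→slot 2; E→slot 1; G→slot 3; F skipped; J skipped; B skipped; I skipped; A skipped; H skipped.
4 of 10 scheduled.

4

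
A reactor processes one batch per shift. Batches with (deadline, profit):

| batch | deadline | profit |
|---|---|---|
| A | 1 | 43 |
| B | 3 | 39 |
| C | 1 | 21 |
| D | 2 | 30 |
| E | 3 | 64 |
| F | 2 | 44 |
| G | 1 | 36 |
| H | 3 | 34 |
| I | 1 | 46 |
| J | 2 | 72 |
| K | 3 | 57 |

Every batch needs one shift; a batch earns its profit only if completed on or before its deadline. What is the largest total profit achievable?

By profit: J(d2,72), E(d3,64), K(d3,57), I(d1,46), F(d2,44), A(d1,43), B(d3,39), G(d1,36), H(d3,34), D(d2,30), C(d1,21)
J→slot 2; E→slot 3; K→slot 1; I skipped; F skipped; A skipped; B skipped; G skipped; H skipped; D skipped; C skipped.
Profit = 57 + 72 + 64 = 193

193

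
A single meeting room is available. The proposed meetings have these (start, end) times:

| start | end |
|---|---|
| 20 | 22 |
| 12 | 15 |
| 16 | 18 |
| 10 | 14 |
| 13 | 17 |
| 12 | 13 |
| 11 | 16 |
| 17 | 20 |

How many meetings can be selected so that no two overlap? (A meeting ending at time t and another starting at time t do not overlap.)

4

Sorted by end: (12,13)  (10,14)  (12,15)  (11,16)  (13,17)  (16,18)  (17,20)  (20,22)
take (12,13); skip (11,16); take (13,17); take (17,20); take (20,22).
Selected 4 meetings.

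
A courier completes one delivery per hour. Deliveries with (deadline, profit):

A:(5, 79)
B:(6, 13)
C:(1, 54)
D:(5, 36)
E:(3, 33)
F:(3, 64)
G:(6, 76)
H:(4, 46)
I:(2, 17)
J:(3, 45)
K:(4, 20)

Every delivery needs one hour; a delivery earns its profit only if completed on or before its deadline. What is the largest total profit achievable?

364

Take jobs in profit order; each goes to the latest open slot no later than its deadline.
By profit: A(d5,79), G(d6,76), F(d3,64), C(d1,54), H(d4,46), J(d3,45), D(d5,36), E(d3,33), K(d4,20), I(d2,17), B(d6,13)
A→slot 5; G→slot 6; F→slot 3; C→slot 1; H→slot 4; J→slot 2; D skipped; E skipped; K skipped; I skipped; B skipped.
Profit = 54 + 45 + 64 + 46 + 79 + 76 = 364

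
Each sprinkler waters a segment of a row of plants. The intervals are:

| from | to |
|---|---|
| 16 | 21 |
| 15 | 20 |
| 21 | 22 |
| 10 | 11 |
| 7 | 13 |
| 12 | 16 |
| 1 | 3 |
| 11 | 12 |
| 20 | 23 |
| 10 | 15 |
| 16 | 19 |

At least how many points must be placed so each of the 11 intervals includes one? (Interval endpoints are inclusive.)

Sort by right endpoint; whenever an interval is uncovered, place a point at its right end.
Sorted: [1,3] [10,11] [11,12] [7,13] [10,15] [12,16] [16,19] [15,20] [16,21] [21,22] [20,23]
{[1,3]} hit by 3; {[10,11],[11,12],[7,13],[10,15]} hit by 11; {[12,16],[16,19],[15,20],[16,21]} hit by 16; {[21,22],[20,23]} hit by 22.
Points: 3, 11, 16, 22 (4 total).

4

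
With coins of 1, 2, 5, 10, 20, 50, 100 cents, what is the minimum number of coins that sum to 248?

7

Greedy: take as many of the largest coin as possible, then repeat with the remainder.
248 = 2×100 + 2×20 + 1×5 + 1×2 + 1×1
Total coins = 2 + 2 + 1 + 1 + 1 = 7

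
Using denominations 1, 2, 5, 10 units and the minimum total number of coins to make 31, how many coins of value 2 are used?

0

31 − 3×10→1 − 1×1→0
Count of 2: 0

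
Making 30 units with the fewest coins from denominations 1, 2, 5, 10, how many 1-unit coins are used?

30 − 3×10→0
Count of 1: 0

0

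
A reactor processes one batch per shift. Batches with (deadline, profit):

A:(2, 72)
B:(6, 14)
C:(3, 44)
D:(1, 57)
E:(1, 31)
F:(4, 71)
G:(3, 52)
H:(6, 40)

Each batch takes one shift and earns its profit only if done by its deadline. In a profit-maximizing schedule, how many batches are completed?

By profit: A(d2,72), F(d4,71), D(d1,57), G(d3,52), C(d3,44), H(d6,40), E(d1,31), B(d6,14)
A→slot 2; F→slot 4; D→slot 1; G→slot 3; C skipped; H→slot 6; E skipped; B→slot 5.
6 of 8 scheduled.

6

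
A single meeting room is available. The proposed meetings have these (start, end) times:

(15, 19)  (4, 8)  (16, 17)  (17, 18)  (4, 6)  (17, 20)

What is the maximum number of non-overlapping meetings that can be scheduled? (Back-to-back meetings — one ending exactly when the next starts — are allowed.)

3

Greedy by earliest finish: after sorting by end time, pick each interval compatible with the last pick.
By end time: (4,6), (4,8), (16,17), (17,18), (15,19), (17,20).
Pick (4,6); next start ≥ 6 → (16,17); next start ≥ 17 → (17,18).
Selected 3 meetings.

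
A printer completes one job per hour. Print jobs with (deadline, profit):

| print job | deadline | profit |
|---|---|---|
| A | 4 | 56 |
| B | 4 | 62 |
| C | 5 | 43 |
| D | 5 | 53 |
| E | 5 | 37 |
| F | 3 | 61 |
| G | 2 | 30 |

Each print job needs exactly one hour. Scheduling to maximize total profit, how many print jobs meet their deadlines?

Sort by profit descending; place each in the latest free slot ≤ its deadline.
By profit: B(d4,62), F(d3,61), A(d4,56), D(d5,53), C(d5,43), E(d5,37), G(d2,30)
B→slot 4; F→slot 3; A→slot 2; D→slot 5; C→slot 1; E skipped; G skipped.
5 of 7 scheduled.

5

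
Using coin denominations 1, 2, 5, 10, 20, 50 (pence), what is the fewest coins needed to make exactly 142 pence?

5

Greedy: take as many of the largest coin as possible, then repeat with the remainder.
142 = 2×50 + 2×20 + 1×2
Total coins = 2 + 2 + 1 = 5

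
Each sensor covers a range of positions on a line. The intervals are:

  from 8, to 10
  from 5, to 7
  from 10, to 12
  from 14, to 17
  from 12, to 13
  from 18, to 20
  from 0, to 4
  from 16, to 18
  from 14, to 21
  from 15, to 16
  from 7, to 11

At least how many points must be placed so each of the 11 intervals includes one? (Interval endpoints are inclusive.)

6

Sort by right endpoint; whenever an interval is uncovered, place a point at its right end.
Sorted: [0,4] [5,7] [8,10] [7,11] [10,12] [12,13] [15,16] [14,17] [16,18] [18,20] [14,21]
{[0,4]} hit by 4; {[5,7]} hit by 7; {[8,10],[7,11],[10,12]} hit by 10; {[12,13]} hit by 13; {[15,16],[14,17],[16,18]} hit by 16; {[18,20],[14,21]} hit by 20.
Points: 4, 7, 10, 13, 16, 20 (6 total).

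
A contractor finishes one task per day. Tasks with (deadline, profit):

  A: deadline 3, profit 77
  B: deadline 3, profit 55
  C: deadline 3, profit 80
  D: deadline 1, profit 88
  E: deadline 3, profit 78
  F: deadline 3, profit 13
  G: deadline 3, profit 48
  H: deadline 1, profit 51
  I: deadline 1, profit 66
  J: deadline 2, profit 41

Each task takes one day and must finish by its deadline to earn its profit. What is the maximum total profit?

Take jobs in profit order; each goes to the latest open slot no later than its deadline.
Profit order: D=88 C=80 E=78 A=77 I=66 B=55 H=51 G=48 J=41 F=13
Assign: D→slot 1, C→slot 3, E→slot 2, A skipped, I skipped, B skipped, H skipped, G skipped, J skipped, F skipped.
Slots: [1:D] [2:E] [3:C]
Profit = 88 + 78 + 80 = 246

246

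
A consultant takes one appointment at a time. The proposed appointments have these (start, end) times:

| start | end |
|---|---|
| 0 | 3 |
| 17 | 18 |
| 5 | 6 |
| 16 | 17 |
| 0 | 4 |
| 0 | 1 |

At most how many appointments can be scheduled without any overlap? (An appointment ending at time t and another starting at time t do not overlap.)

Order by finish time; keep every interval that doesn't clash with the previous kept one.
Sorted by end: (0,1)  (0,3)  (0,4)  (5,6)  (16,17)  (17,18)
take (0,1); take (5,6); take (16,17); take (17,18).
Selected 4 appointments.

4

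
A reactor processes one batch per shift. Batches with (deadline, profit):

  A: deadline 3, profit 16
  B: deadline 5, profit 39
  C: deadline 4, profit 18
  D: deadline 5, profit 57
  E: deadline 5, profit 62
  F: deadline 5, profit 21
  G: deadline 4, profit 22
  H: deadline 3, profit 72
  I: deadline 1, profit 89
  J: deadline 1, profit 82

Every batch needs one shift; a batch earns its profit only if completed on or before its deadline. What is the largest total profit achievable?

Sort by profit descending; place each in the latest free slot ≤ its deadline.
Profit order: I=89 J=82 H=72 E=62 D=57 B=39 G=22 F=21 C=18 A=16
Assign: I→slot 1, J skipped, H→slot 3, E→slot 5, D→slot 4, B→slot 2, G skipped, F skipped, C skipped, A skipped.
Slots: [1:I] [2:B] [3:H] [4:D] [5:E]
Profit = 89 + 39 + 72 + 57 + 62 = 319

319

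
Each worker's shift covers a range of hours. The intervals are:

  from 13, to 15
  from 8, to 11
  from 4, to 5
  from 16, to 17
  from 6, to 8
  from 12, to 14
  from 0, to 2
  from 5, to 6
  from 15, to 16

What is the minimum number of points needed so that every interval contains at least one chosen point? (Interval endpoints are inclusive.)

Sorted: [0,2] [4,5] [5,6] [6,8] [8,11] [12,14] [13,15] [15,16] [16,17]
{[0,2]} hit by 2; {[4,5],[5,6]} hit by 5; {[6,8],[8,11]} hit by 8; {[12,14],[13,15]} hit by 14; {[15,16],[16,17]} hit by 16.
Points: 2, 5, 8, 14, 16 (5 total).

5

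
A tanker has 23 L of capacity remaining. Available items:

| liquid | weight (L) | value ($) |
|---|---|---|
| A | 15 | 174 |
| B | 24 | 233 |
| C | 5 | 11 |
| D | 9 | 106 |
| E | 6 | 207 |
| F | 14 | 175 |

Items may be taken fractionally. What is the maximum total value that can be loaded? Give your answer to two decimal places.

417.33

Ratios (sorted): E 34.50, F 12.50, D 11.78, A 11.60, B 9.71, C 2.20
take E (6 @ 207); take F (14 @ 175); take 3/9 of D → 35.33. Capacity used 23/23.
Total value = 417.33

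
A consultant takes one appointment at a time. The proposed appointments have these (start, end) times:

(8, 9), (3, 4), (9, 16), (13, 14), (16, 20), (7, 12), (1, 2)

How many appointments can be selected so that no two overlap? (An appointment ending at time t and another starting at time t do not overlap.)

5

Sort by end time and greedily take each interval whose start is ≥ the last chosen end.
By end time: (1,2), (3,4), (8,9), (7,12), (13,14), (9,16), (16,20).
Pick (1,2); next start ≥ 2 → (3,4); next start ≥ 4 → (8,9); next start ≥ 9 → (13,14); next start ≥ 14 → (16,20).
Selected 5 appointments.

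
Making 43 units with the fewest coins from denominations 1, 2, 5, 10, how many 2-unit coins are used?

Use the largest denomination that fits, subtract, and repeat.
43 = 4×10 + 1×2 + 1×1
Count of 2: 1

1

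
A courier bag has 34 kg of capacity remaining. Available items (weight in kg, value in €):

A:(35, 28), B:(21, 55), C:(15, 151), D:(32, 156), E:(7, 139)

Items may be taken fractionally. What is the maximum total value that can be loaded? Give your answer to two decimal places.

348.50

Ratios (sorted): E 19.86, C 10.07, D 4.88, B 2.62, A 0.80
take E (7 @ 139); take C (15 @ 151); take 12/32 of D → 58.50. Capacity used 34/34.
Total value = 348.50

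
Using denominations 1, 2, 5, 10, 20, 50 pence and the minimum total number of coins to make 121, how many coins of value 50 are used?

2

121 = 2×50 + 1×20 + 1×1
Count of 50: 2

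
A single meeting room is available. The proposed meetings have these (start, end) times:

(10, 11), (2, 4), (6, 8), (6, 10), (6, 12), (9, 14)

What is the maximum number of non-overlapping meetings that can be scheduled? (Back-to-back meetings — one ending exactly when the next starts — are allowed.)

Greedy by earliest finish: after sorting by end time, pick each interval compatible with the last pick.
By end time: (2,4), (6,8), (6,10), (10,11), (6,12), (9,14).
Pick (2,4); next start ≥ 4 → (6,8); next start ≥ 8 → (10,11).
Selected 3 meetings.

3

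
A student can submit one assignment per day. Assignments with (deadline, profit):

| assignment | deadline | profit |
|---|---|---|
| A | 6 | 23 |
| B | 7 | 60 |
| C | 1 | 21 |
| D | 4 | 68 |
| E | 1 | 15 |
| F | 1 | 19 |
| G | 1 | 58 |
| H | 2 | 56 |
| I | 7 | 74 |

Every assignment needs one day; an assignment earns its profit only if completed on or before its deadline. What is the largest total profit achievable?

By profit: I(d7,74), D(d4,68), B(d7,60), G(d1,58), H(d2,56), A(d6,23), C(d1,21), F(d1,19), E(d1,15)
I→slot 7; D→slot 4; B→slot 6; G→slot 1; H→slot 2; A→slot 5; C skipped; F skipped; E skipped.
Profit = 58 + 56 + 68 + 23 + 60 + 74 = 339

339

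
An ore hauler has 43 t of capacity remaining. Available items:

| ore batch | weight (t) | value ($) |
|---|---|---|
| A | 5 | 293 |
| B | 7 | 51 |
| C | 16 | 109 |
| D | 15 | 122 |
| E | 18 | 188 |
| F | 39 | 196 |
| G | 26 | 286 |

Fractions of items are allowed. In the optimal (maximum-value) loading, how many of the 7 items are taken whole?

2

Greedy by value/weight ratio, highest first.
Order: A (293/5=58.60) > G (286/26=11.00) > E (188/18=10.44) > D (122/15=8.13) > B (51/7=7.29) > C (109/16=6.81) > F (196/39=5.03)
Fill: take A (5 @ 293) → take G (26 @ 286) → take 12/18 of E → 125.33; 43/43 used.
2 item(s) taken whole; one partial (take 12/18 of E).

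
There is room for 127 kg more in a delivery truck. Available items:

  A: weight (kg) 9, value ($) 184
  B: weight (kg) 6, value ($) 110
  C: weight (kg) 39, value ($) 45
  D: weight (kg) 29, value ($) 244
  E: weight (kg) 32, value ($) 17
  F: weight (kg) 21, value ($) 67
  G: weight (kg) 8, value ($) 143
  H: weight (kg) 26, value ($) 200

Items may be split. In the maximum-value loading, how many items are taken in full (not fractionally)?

Greedy by value/weight ratio, highest first.
Ratios (sorted): A 20.44, B 18.33, G 17.88, D 8.41, H 7.69, F 3.19, C 1.15, E 0.53
take A (9 @ 184); take B (6 @ 110); take G (8 @ 143); take D (29 @ 244); take H (26 @ 200); take F (21 @ 67); take 28/39 of C → 32.31. Capacity used 127/127.
6 item(s) taken whole; one partial (take 28/39 of C).

6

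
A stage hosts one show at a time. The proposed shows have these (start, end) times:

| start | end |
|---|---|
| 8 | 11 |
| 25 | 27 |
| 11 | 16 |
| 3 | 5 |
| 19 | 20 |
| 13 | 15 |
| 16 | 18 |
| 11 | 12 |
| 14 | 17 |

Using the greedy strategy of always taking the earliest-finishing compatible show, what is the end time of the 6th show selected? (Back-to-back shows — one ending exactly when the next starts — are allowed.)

20

Order by finish time; keep every interval that doesn't clash with the previous kept one.
Sorted by end: (3,5)  (8,11)  (11,12)  (13,15)  (11,16)  (14,17)  (16,18)  (19,20)  (25,27)
take (3,5); take (8,11); take (11,12); take (13,15); take (16,18); take (19,20); take (25,27).
Selected: (3,5) (8,11) (11,12) (13,15) (16,18) (19,20) (25,27)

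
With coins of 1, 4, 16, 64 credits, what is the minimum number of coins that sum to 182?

182 − 2×64→54 − 3×16→6 − 1×4→2 − 2×1→0
Total coins = 2 + 3 + 1 + 2 = 8

8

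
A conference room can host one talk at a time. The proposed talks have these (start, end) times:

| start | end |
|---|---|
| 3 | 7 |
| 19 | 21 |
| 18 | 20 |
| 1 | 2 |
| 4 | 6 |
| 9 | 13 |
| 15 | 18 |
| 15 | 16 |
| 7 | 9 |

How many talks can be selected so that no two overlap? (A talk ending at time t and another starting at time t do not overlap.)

By end time: (1,2), (4,6), (3,7), (7,9), (9,13), (15,16), (15,18), (18,20), (19,21).
Pick (1,2); next start ≥ 2 → (4,6); next start ≥ 6 → (7,9); next start ≥ 9 → (9,13); next start ≥ 13 → (15,16); next start ≥ 16 → (18,20).
Selected 6 talks.

6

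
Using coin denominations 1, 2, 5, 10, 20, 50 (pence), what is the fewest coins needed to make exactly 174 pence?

6

174 = 3×50 + 1×20 + 2×2
Total coins = 3 + 1 + 2 = 6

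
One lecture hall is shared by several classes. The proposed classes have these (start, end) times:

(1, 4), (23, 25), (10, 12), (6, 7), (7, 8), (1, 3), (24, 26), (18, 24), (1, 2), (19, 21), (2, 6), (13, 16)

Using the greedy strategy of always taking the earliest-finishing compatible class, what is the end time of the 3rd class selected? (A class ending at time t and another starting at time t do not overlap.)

7

Sort by end time and greedily take each interval whose start is ≥ the last chosen end.
By end time: (1,2), (1,3), (1,4), (2,6), (6,7), (7,8), (10,12), (13,16), (19,21), (18,24), (23,25), (24,26).
Pick (1,2); next start ≥ 2 → (2,6); next start ≥ 6 → (6,7); next start ≥ 7 → (7,8); next start ≥ 8 → (10,12); next start ≥ 12 → (13,16); next start ≥ 16 → (19,21); next start ≥ 21 → (23,25).
Selected: (1,2) (2,6) (6,7) (7,8) (10,12) (13,16) (19,21) (23,25)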